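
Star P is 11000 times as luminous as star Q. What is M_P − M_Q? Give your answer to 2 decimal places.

M_P − M_Q ≈ -10.10

Pogson: ΔM = −2.5 log₁₀(ratio) = −2.5 log₁₀(11000) = −2.5 × 4.0414 = -10.103
Star P is brighter, so it has the smaller magnitude: the difference is negative.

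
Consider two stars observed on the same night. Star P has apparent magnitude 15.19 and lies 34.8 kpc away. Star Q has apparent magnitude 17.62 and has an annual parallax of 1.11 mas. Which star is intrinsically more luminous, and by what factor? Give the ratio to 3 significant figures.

Star P: d = 34.8 kpc = 34800 pc
Star P: M = m − 5 log₁₀ d + 5 = 15.19 − 5·4.5416 + 5 = -2.518
Star Q: p = 1.11 mas = 1.11×10^-3″ → d = 1/p = 900.9 pc
Star Q: M = m − 5 log₁₀ d + 5 = 17.62 − 5·2.9547 + 5 = 7.847
ΔM = M_P − M_Q = -2.518 − (7.847) = -10.365; smaller M is more luminous → Star P.
L ratio = 10^(0.4 |ΔM|) = 10^4.146 = 13990

Star P is more luminous, by a factor of 14000.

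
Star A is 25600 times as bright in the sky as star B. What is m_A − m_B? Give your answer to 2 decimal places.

m_A − m_B ≈ -11.02

Pogson: Δm = −2.5 log₁₀(ratio) = −2.5 log₁₀(25600) = −2.5 × 4.4082 = -11.021
Star A is brighter, so it has the smaller magnitude: the difference is negative.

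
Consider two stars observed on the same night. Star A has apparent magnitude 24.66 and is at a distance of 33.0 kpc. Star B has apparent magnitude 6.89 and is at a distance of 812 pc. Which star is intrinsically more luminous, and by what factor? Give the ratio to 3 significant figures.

Star B is more luminous, by a factor of 7760.

Star A: d = 33.0 kpc = 33000 pc
Star A: M = m − 5 log₁₀ d + 5 = 24.66 − 5·4.5185 + 5 = 7.067
Star B: M = m − 5 log₁₀ d + 5 = 6.89 − 5·2.9096 + 5 = -2.658
ΔM = M_A − M_B = 7.067 − (-2.658) = 9.725; smaller M is more luminous → Star B.
L ratio = 10^(0.4 |ΔM|) = 10^3.890 = 7764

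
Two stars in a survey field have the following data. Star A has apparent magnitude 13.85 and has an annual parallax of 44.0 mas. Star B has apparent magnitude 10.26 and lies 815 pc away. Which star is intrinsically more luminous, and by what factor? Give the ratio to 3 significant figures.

Star A: p = 44.0 mas = 0.0440″ → d = 1/p = 22.73 pc
Star A: M = m − 5 log₁₀ d + 5 = 13.85 − 5·1.3565 + 5 = 12.067
Star B: M = m − 5 log₁₀ d + 5 = 10.26 − 5·2.9112 + 5 = 0.704
ΔM = M_A − M_B = 12.067 − (0.704) = 11.363; smaller M is more luminous → Star B.
L ratio = 10^(0.4 |ΔM|) = 10^4.545 = 35090

Star B is more luminous, by a factor of 35100.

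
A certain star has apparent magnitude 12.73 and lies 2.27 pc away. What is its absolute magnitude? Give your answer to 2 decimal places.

M ≈ 15.95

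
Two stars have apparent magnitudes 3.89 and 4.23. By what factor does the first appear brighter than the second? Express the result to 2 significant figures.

Magnitude difference = -0.34
Flux ratio = 10^(−0.4 Δm) = 10^(−0.4 × -0.34) = 10^0.136 = 1.368

1.4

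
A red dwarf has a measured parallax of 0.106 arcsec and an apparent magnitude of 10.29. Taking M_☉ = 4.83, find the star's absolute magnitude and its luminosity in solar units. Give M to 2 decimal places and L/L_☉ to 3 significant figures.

d = 1/p = 1/0.106″ = 9.434 pc
M = m − 5 log₁₀ d + 5 = 10.29 − 5·0.9747 + 5 = 10.417
M − M_☉ = 10.417 − 4.83 = 5.587
L/L_☉ = 10^(−0.4 × 5.587) = 5.826×10^-3

M ≈ 10.42; L/L_☉ ≈ 5.83×10^-3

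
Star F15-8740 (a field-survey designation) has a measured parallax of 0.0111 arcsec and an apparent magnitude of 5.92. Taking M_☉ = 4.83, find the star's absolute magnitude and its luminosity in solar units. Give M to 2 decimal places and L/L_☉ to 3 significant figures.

d = 1/p = 1/0.0111″ = 90.09 pc
M = m − 5 log₁₀ d + 5 = 5.92 − 5·1.9547 + 5 = 1.147
M − M_☉ = 1.147 − 4.83 = -3.683
L/L_☉ = 10^(−0.4 × -3.683) = 29.74

M ≈ 1.15; L/L_☉ ≈ 29.7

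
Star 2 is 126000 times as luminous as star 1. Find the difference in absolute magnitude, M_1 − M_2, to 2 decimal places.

M_1 − M_2 ≈ 12.75

Pogson: ΔM = −2.5 log₁₀(ratio) = −2.5 log₁₀(126000) = −2.5 × 5.1004 = -12.751
Star 2 is brighter so has the smaller magnitude: M_1 − M_2 is positive.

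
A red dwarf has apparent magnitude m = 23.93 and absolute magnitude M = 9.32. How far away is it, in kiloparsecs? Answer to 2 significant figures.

d ≈ 8.4 kpc

Distance modulus: m − M = 23.93 − (9.32) = 14.610
m − M = 5 log₁₀ d − 5
log₁₀ d = (m − M)/5 + 1 = 3.9220
d = 10^3.9220 = 8356 pc
= 8.356 kpc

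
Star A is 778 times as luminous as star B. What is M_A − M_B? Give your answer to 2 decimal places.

Pogson: ΔM = −2.5 log₁₀(ratio) = −2.5 log₁₀(778) = −2.5 × 2.8910 = -7.227
Star A is brighter, so it has the smaller magnitude: the difference is negative.

M_A − M_B ≈ -7.23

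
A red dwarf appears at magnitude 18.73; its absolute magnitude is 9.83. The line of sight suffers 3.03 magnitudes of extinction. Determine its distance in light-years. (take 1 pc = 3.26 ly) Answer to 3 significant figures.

d ≈ 487 ly

m − M = 5 log₁₀(d/10 pc) + A  ⇒  18.73 − (9.83) − 3.03 = 5 log₁₀(d/10)
5.870 = 5 log₁₀(d/10)
log₁₀ d = (m − M − A)/5 + 1 = 2.1740
d = 10^2.1740 = 149.3 pc
= 486.7 ly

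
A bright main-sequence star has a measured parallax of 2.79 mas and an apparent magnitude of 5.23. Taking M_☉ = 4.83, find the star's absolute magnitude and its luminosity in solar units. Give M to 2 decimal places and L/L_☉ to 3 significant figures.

M ≈ -2.54; L/L_☉ ≈ 889

d = 1/p = 1000/2.79 mas = 358.4 pc
M = m − 5 log₁₀ d + 5 = 5.23 − 5·2.5544 + 5 = -2.542
M − M_☉ = -2.542 − 4.83 = -7.372
L/L_☉ = 10^(−0.4 × -7.372) = 888.8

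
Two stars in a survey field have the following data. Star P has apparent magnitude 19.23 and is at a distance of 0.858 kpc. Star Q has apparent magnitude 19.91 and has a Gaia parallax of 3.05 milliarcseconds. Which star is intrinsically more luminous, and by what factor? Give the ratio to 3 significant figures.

Star P is more luminous, by a factor of 12.8.

Star P: d = 0.858 kpc = 858.0 pc
Star P: M = m − 5 log₁₀ d + 5 = 19.23 − 5·2.9335 + 5 = 9.563
Star Q: p = 3.05 mas = 3.05×10^-3″ → d = 1/p = 327.9 pc
Star Q: M = m − 5 log₁₀ d + 5 = 19.91 − 5·2.5157 + 5 = 12.331
ΔM = M_P − M_Q = 9.563 − (12.331) = -2.769; smaller M is more luminous → Star P.
L ratio = 10^(0.4 |ΔM|) = 10^1.108 = 12.81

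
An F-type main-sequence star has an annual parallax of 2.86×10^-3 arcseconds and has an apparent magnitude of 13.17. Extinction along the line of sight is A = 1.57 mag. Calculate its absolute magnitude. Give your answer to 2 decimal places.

M ≈ 3.88

d = 1/p = 1/2.86×10^-3″ = 349.7 pc
5 log₁₀(d/10 pc) = 5 log₁₀(349.7) − 5 = 7.718
M = m − 5 log₁₀(d/10) − A = 13.17 − 7.718 − 1.57 = 3.882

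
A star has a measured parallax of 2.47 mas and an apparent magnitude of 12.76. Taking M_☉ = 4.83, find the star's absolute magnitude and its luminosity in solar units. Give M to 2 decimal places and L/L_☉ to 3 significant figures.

M ≈ 4.72; L/L_☉ ≈ 1.10

d = 1/p = 1000/2.47 mas = 404.9 pc
M = m − 5 log₁₀ d + 5 = 12.76 − 5·2.6073 + 5 = 4.723
M − M_☉ = 4.723 − 4.83 = -0.107
L/L_☉ = 10^(−0.4 × -0.107) = 1.103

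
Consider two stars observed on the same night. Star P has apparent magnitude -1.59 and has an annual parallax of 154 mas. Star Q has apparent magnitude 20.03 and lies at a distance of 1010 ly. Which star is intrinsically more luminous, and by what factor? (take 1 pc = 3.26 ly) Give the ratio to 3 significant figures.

Star P is more luminous, by a factor of 195000.

Star P: p = 154 mas = 0.154″ → d = 1/p = 6.494 pc
Star P: M = m − 5 log₁₀ d + 5 = -1.59 − 5·0.8125 + 5 = -0.652
Star Q: d = 1010 ly / 3.26 = 309.8 pc
Star Q: M = m − 5 log₁₀ d + 5 = 20.03 − 5·2.4911 + 5 = 12.574
ΔM = M_P − M_Q = -0.652 − (12.574) = -13.227; smaller M is more luminous → Star P.
L ratio = 10^(0.4 |ΔM|) = 10^5.291 = 195300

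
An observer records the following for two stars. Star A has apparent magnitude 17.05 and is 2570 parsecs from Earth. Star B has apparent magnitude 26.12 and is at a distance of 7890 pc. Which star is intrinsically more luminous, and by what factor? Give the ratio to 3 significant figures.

Star A: M = m − 5 log₁₀ d + 5 = 17.05 − 5·3.4099 + 5 = 5.000
Star B: M = m − 5 log₁₀ d + 5 = 26.12 − 5·3.8971 + 5 = 11.635
ΔM = M_A − M_B = 5.000 − (11.635) = -6.634; smaller M is more luminous → Star A.
L ratio = 10^(0.4 |ΔM|) = 10^2.654 = 450.5

Star A is more luminous, by a factor of 451.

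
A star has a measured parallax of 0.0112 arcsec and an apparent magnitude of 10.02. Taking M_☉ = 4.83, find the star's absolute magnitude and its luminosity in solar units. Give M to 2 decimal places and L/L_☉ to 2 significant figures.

M ≈ 5.27; L/L_☉ ≈ 0.67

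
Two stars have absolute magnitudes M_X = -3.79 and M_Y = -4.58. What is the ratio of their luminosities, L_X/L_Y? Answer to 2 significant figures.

L_X/L_Y ≈ 0.48

ΔM = M_X − M_Y = 0.79
L_X/L_Y = 10^(−0.4 ΔM) = 10^-0.316 = 0.4831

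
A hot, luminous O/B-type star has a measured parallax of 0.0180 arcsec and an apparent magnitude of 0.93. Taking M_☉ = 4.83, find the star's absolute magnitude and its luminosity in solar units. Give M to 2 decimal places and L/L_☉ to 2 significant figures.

M ≈ -2.79; L/L_☉ ≈ 1100

d = 1/p = 1/0.0180″ = 55.56 pc
M = m − 5 log₁₀ d + 5 = 0.93 − 5·1.7447 + 5 = -2.794
M − M_☉ = -2.794 − 4.83 = -7.624
L/L_☉ = 10^(−0.4 × -7.624) = 1121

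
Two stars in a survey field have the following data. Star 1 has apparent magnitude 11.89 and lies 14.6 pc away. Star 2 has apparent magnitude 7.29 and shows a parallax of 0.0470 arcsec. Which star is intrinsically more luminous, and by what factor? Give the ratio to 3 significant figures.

Star 1: M = m − 5 log₁₀ d + 5 = 11.89 − 5·1.1644 + 5 = 11.068
Star 2: d = 1/p = 1/0.0470″ = 21.28 pc
Star 2: M = m − 5 log₁₀ d + 5 = 7.29 − 5·1.3279 + 5 = 5.650
ΔM = M_1 − M_2 = 11.068 − (5.650) = 5.418; smaller M is more luminous → Star 2.
L ratio = 10^(0.4 |ΔM|) = 10^2.167 = 146.9

Star 2 is more luminous, by a factor of 147.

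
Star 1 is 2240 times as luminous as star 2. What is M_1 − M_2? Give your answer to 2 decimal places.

Pogson: ΔM = −2.5 log₁₀(ratio) = −2.5 log₁₀(2240) = −2.5 × 3.3502 = -8.376
Star 1 is brighter, so it has the smaller magnitude: the difference is negative.

M_1 − M_2 ≈ -8.38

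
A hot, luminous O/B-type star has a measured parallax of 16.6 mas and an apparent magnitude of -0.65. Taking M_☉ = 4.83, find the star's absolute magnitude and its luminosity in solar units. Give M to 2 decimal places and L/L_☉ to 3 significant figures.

d = 1/p = 1000/16.6 mas = 60.24 pc
M = m − 5 log₁₀ d + 5 = -0.65 − 5·1.7799 + 5 = -4.549
M − M_☉ = -4.549 − 4.83 = -9.379
L/L_☉ = 10^(−0.4 × -9.379) = 5647

M ≈ -4.55; L/L_☉ ≈ 5650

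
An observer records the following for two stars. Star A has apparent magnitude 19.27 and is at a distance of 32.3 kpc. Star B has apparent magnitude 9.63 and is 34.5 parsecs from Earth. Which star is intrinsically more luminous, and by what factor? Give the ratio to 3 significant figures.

Star A: d = 32.3 kpc = 32300 pc
Star A: M = m − 5 log₁₀ d + 5 = 19.27 − 5·4.5092 + 5 = 1.724
Star B: M = m − 5 log₁₀ d + 5 = 9.63 − 5·1.5378 + 5 = 6.941
ΔM = M_A − M_B = 1.724 − (6.941) = -5.217; smaller M is more luminous → Star A.
L ratio = 10^(0.4 |ΔM|) = 10^2.087 = 122.1

Star A is more luminous, by a factor of 122.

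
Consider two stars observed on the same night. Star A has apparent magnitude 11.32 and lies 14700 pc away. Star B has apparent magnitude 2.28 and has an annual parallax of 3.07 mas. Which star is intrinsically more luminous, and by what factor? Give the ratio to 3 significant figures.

Star A: M = m − 5 log₁₀ d + 5 = 11.32 − 5·4.1673 + 5 = -4.517
Star B: p = 3.07 mas = 3.07×10^-3″ → d = 1/p = 325.7 pc
Star B: M = m − 5 log₁₀ d + 5 = 2.28 − 5·2.5129 + 5 = -5.284
ΔM = M_A − M_B = -4.517 − (-5.284) = 0.768; smaller M is more luminous → Star B.
L ratio = 10^(0.4 |ΔM|) = 10^0.307 = 2.028

Star B is more luminous, by a factor of 2.03.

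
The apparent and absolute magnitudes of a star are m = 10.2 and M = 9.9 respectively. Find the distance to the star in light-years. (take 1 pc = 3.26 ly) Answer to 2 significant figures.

d ≈ 37 ly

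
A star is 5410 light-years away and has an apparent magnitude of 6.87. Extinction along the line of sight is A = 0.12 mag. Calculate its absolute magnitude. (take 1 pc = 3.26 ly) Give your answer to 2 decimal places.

d = 5410 ly / 3.26 = 1660 pc
5 log₁₀(d/10 pc) = 5 log₁₀(1660) − 5 = 11.100
M = m − 5 log₁₀(d/10) − A = 6.87 − 11.100 − 0.12 = -4.350

M ≈ -4.35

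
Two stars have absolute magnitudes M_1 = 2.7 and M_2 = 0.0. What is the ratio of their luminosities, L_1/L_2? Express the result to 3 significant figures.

ΔM = M_1 − M_2 = 2.7
L_1/L_2 = 10^(−0.4 ΔM) = 10^-1.080 = 0.08318

L_1/L_2 ≈ 0.0832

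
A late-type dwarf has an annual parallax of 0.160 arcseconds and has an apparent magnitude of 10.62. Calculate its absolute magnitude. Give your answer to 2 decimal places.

M ≈ 11.64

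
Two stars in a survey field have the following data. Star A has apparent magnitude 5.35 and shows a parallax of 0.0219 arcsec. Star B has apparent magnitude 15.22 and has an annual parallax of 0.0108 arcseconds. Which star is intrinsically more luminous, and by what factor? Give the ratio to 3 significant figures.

Star A: d = 1/p = 1/0.0219″ = 45.66 pc
Star A: M = m − 5 log₁₀ d + 5 = 5.35 − 5·1.6596 + 5 = 2.052
Star B: d = 1/p = 1/0.0108″ = 92.59 pc
Star B: M = m − 5 log₁₀ d + 5 = 15.22 − 5·1.9666 + 5 = 10.387
ΔM = M_A − M_B = 2.052 − (10.387) = -8.335; smaller M is more luminous → Star A.
L ratio = 10^(0.4 |ΔM|) = 10^3.334 = 2158

Star A is more luminous, by a factor of 2160.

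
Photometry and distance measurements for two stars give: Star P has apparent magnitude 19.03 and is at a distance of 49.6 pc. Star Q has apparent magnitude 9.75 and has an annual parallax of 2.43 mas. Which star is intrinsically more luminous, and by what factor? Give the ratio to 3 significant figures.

Star Q is more luminous, by a factor of 355000.

Star P: M = m − 5 log₁₀ d + 5 = 19.03 − 5·1.6955 + 5 = 15.553
Star Q: p = 2.43 mas = 2.43×10^-3″ → d = 1/p = 411.5 pc
Star Q: M = m − 5 log₁₀ d + 5 = 9.75 − 5·2.6144 + 5 = 1.678
ΔM = M_P − M_Q = 15.553 − (1.678) = 13.875; smaller M is more luminous → Star Q.
L ratio = 10^(0.4 |ΔM|) = 10^5.550 = 354700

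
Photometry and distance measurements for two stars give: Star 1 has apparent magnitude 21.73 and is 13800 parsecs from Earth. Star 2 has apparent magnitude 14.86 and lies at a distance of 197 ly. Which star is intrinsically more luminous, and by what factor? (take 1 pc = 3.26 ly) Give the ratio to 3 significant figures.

Star 1: M = m − 5 log₁₀ d + 5 = 21.73 − 5·4.1399 + 5 = 6.031
Star 2: d = 197 ly / 3.26 = 60.43 pc
Star 2: M = m − 5 log₁₀ d + 5 = 14.86 − 5·1.7812 + 5 = 10.954
ΔM = M_1 − M_2 = 6.031 − (10.954) = -4.923; smaller M is more luminous → Star 1.
L ratio = 10^(0.4 |ΔM|) = 10^1.969 = 93.17

Star 1 is more luminous, by a factor of 93.2.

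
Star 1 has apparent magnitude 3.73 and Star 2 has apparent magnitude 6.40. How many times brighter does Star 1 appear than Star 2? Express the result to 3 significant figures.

Magnitude difference = -2.67
Flux ratio = 10^(−0.4 Δm) = 10^(−0.4 × -2.67) = 10^1.068 = 11.69

11.7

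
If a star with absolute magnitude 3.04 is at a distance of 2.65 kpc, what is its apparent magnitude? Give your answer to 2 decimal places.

d = 2.65 kpc = 2650 pc
m = M + 5 log₁₀ d − 5 = 3.04 + 5·3.4232 − 5 = 15.156

m ≈ 15.16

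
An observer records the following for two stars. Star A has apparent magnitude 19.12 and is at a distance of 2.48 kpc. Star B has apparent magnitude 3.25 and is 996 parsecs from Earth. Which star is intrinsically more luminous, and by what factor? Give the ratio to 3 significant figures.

Star A: d = 2.48 kpc = 2480 pc
Star A: M = m − 5 log₁₀ d + 5 = 19.12 − 5·3.3945 + 5 = 7.148
Star B: M = m − 5 log₁₀ d + 5 = 3.25 − 5·2.9983 + 5 = -6.741
ΔM = M_A − M_B = 7.148 − (-6.741) = 13.889; smaller M is more luminous → Star B.
L ratio = 10^(0.4 |ΔM|) = 10^5.556 = 359400

Star B is more luminous, by a factor of 359000.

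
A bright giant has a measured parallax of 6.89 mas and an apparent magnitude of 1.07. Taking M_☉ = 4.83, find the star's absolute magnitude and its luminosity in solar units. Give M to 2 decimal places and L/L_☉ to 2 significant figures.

M ≈ -4.74; L/L_☉ ≈ 6700

d = 1/p = 1000/6.89 mas = 145.1 pc
M = m − 5 log₁₀ d + 5 = 1.07 − 5·2.1618 + 5 = -4.739
M − M_☉ = -4.739 − 4.83 = -9.569
L/L_☉ = 10^(−0.4 × -9.569) = 6723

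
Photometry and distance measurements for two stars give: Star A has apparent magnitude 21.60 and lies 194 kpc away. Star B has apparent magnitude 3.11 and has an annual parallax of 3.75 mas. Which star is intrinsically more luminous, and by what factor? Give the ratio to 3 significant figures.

Star B is more luminous, by a factor of 47.0.

Star A: d = 194 kpc = 194000 pc
Star A: M = m − 5 log₁₀ d + 5 = 21.60 − 5·5.2878 + 5 = 0.161
Star B: p = 3.75 mas = 3.75×10^-3″ → d = 1/p = 266.7 pc
Star B: M = m − 5 log₁₀ d + 5 = 3.11 − 5·2.4260 + 5 = -4.020
ΔM = M_A − M_B = 0.161 − (-4.020) = 4.181; smaller M is more luminous → Star B.
L ratio = 10^(0.4 |ΔM|) = 10^1.672 = 47.03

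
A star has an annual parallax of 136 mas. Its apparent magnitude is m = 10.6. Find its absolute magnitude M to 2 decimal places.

p = 136 mas = 0.136″ → d = 1/p = 7.353 pc
5 log₁₀(d/10 pc) = 5 log₁₀(7.353) − 5 = -0.668
M = m − 5 log₁₀(d/10) = 10.6 + 0.668 = 11.268

M ≈ 11.27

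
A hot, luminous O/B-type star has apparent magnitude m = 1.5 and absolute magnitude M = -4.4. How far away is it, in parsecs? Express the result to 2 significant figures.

d ≈ 150 pc

μ = m − M = 5.900
m − M = 5 log₁₀ d − 5
log₁₀ d = (m − M)/5 + 1 = 2.1800
d = 10^2.1800 = 151.4 pc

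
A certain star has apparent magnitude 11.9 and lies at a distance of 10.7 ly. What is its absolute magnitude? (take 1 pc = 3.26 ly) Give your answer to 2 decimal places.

M ≈ 14.32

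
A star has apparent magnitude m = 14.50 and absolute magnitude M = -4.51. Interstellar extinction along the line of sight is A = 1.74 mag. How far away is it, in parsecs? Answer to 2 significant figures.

d ≈ 28000 pc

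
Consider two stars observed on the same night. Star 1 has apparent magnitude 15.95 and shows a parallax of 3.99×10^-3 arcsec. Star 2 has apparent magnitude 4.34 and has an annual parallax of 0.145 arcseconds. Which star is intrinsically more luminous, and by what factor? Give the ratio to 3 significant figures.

Star 2 is more luminous, by a factor of 33.4.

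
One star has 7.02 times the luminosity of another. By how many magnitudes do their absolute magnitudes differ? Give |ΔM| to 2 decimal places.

|ΔM| ≈ 2.12

Pogson: ΔM = −2.5 log₁₀(ratio) = −2.5 log₁₀(7.02) = −2.5 × 0.8463 = -2.116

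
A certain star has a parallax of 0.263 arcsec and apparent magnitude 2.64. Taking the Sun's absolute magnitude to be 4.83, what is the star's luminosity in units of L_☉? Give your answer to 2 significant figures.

d = 1/p = 1/0.263″ = 3.802 pc
M = m − 5 log₁₀ d + 5 = 2.64 − 5·0.5800 + 5 = 4.740
M − M_☉ = 4.740 − 4.83 = -0.090
L/L_☉ = 10^(−0.4 × -0.090) = 1.087

L/L_☉ ≈ 1.1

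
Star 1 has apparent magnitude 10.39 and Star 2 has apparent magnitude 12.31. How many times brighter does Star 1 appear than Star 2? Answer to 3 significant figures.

Δm = 10.39 − (12.31) = -1.92
Flux ratio = 10^(−0.4 Δm) = 10^(−0.4 × -1.92) = 10^0.768 = 5.861

5.86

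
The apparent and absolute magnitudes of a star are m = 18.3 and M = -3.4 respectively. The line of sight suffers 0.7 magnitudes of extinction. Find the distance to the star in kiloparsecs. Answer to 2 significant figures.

m − M = 5 log₁₀(d/10 pc) + A  ⇒  18.3 − (-3.4) − 0.7 = 5 log₁₀(d/10)
21.000 = 5 log₁₀(d/10)
log₁₀ d = (m − M − A)/5 + 1 = 5.2000
d = 10^5.2000 = 158500 pc
= 158.5 kpc

d ≈ 160 kpc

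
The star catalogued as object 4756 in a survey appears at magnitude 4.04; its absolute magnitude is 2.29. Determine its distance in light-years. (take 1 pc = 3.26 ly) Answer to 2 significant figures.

d ≈ 73 ly

μ = m − M = 1.750
m − M = 5 log₁₀ d − 5
log₁₀ d = (m − M)/5 + 1 = 1.3500
d = 10^1.3500 = 22.39 pc
= 72.98 ly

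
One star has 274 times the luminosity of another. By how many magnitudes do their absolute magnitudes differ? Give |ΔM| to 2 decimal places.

|ΔM| ≈ 6.09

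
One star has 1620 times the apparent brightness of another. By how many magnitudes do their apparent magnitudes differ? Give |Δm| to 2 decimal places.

|Δm| ≈ 8.02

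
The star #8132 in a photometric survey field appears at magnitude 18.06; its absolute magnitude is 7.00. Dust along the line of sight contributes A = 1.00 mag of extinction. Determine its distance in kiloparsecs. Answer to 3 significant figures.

m − M = 5 log₁₀(d/10 pc) + A  ⇒  18.06 − (7.00) − 1.00 = 5 log₁₀(d/10)
10.060 = 5 log₁₀(d/10)
log₁₀ d = (m − M − A)/5 + 1 = 3.0120
d = 10^3.0120 = 1028 pc
= 1.028 kpc

d ≈ 1.03 kpc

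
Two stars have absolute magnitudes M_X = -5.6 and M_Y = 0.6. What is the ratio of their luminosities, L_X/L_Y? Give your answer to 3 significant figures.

ΔM = M_X − M_Y = -6.2
L_X/L_Y = 10^(−0.4 ΔM) = 10^2.480 = 302.0

L_X/L_Y ≈ 302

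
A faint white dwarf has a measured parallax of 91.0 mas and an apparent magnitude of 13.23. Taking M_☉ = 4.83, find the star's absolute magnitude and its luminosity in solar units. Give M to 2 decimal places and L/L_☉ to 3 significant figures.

d = 1/p = 1000/91.0 mas = 10.99 pc
M = m − 5 log₁₀ d + 5 = 13.23 − 5·1.0410 + 5 = 13.025
M − M_☉ = 13.025 − 4.83 = 8.195
L/L_☉ = 10^(−0.4 × 8.195) = 5.271×10^-4

M ≈ 13.03; L/L_☉ ≈ 5.27×10^-4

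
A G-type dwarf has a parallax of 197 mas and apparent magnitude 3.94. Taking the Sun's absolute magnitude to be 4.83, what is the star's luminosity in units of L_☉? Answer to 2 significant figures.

d = 1/p = 1000/197 mas = 5.076 pc
M = m − 5 log₁₀ d + 5 = 3.94 − 5·0.7055 + 5 = 5.412
M − M_☉ = 5.412 − 4.83 = 0.582
L/L_☉ = 10^(−0.4 × 0.582) = 0.5849

L/L_☉ ≈ 0.58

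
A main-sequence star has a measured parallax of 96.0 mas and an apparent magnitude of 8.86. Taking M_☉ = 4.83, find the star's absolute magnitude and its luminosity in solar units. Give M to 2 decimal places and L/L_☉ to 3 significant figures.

M ≈ 8.77; L/L_☉ ≈ 0.0265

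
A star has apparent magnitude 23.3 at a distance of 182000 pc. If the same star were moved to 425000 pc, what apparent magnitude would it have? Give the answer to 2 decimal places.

Flux ∝ 1/d², so Δm = 5 log₁₀(d₂/d₁) = 5 log₁₀(425000/182000) = 1.842
m₂ = m₁ + Δm = 23.3 + (1.842) = 25.142

m ≈ 25.14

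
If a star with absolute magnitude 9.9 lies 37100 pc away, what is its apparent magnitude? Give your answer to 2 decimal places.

m ≈ 27.75

m = M + 5 log₁₀ d − 5 = 9.9 + 5·4.5694 − 5 = 27.747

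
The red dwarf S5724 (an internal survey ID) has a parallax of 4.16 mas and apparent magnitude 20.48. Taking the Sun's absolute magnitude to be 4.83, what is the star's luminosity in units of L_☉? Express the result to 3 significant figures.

L/L_☉ ≈ 3.18×10^-4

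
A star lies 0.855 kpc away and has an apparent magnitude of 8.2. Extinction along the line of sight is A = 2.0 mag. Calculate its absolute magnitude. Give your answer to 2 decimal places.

M ≈ -3.46

d = 0.855 kpc = 855.0 pc
5 log₁₀(d/10 pc) = 5 log₁₀(855.0) − 5 = 9.660
M = m − 5 log₁₀(d/10) − A = 8.2 − 9.660 − 2.0 = -3.460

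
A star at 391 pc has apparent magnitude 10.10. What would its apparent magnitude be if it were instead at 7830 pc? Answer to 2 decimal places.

Flux ∝ 1/d², so Δm = 5 log₁₀(d₂/d₁) = 5 log₁₀(7830/391) = 6.508
m₂ = m₁ + Δm = 10.10 + (6.508) = 16.608

m ≈ 16.61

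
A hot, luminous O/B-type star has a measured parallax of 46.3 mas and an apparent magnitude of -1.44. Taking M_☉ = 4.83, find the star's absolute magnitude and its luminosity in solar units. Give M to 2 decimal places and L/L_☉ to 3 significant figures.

d = 1/p = 1000/46.3 mas = 21.60 pc
M = m − 5 log₁₀ d + 5 = -1.44 − 5·1.3344 + 5 = -3.112
M − M_☉ = -3.112 − 4.83 = -7.942
L/L_☉ = 10^(−0.4 × -7.942) = 1503

M ≈ -3.11; L/L_☉ ≈ 1500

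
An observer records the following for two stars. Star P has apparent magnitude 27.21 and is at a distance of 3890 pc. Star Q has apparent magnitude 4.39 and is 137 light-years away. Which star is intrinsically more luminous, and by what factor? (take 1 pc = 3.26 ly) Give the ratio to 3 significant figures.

Star P: M = m − 5 log₁₀ d + 5 = 27.21 − 5·3.5899 + 5 = 14.260
Star Q: d = 137 ly / 3.26 = 42.02 pc
Star Q: M = m − 5 log₁₀ d + 5 = 4.39 − 5·1.6235 + 5 = 1.272
ΔM = M_P − M_Q = 14.260 − (1.272) = 12.988; smaller M is more luminous → Star Q.
L ratio = 10^(0.4 |ΔM|) = 10^5.195 = 156700

Star Q is more luminous, by a factor of 157000.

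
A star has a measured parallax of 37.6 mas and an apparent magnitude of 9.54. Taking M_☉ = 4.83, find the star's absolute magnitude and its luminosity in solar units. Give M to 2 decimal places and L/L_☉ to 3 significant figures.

M ≈ 7.42; L/L_☉ ≈ 0.0924

d = 1/p = 1000/37.6 mas = 26.60 pc
M = m − 5 log₁₀ d + 5 = 9.54 − 5·1.4248 + 5 = 7.416
M − M_☉ = 7.416 − 4.83 = 2.586
L/L_☉ = 10^(−0.4 × 2.586) = 0.09239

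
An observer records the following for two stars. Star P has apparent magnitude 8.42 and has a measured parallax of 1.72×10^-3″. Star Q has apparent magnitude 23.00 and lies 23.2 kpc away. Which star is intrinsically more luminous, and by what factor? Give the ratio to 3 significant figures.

Star P: d = 1/p = 1/1.72×10^-3″ = 581.4 pc
Star P: M = m − 5 log₁₀ d + 5 = 8.42 − 5·2.7645 + 5 = -0.402
Star Q: d = 23.2 kpc = 23200 pc
Star Q: M = m − 5 log₁₀ d + 5 = 23.00 − 5·4.3655 + 5 = 6.173
ΔM = M_P − M_Q = -0.402 − (6.173) = -6.575; smaller M is more luminous → Star P.
L ratio = 10^(0.4 |ΔM|) = 10^2.630 = 426.5

Star P is more luminous, by a factor of 427.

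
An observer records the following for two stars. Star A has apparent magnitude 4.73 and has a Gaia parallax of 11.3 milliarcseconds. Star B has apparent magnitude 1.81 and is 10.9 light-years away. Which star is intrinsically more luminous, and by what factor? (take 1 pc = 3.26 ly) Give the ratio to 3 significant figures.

Star A: p = 11.3 mas = 0.0113″ → d = 1/p = 88.50 pc
Star A: M = m − 5 log₁₀ d + 5 = 4.73 − 5·1.9469 + 5 = -0.005
Star B: d = 10.9 ly / 3.26 = 3.344 pc
Star B: M = m − 5 log₁₀ d + 5 = 1.81 − 5·0.5242 + 5 = 4.189
ΔM = M_A − M_B = -0.005 − (4.189) = -4.194; smaller M is more luminous → Star A.
L ratio = 10^(0.4 |ΔM|) = 10^1.677 = 47.58

Star A is more luminous, by a factor of 47.6.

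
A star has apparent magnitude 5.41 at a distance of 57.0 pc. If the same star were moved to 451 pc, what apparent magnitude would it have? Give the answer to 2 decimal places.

m ≈ 9.90

Flux ∝ 1/d², so Δm = 5 log₁₀(d₂/d₁) = 5 log₁₀(451/57.0) = 4.492
m₂ = m₁ + Δm = 5.41 + (4.492) = 9.902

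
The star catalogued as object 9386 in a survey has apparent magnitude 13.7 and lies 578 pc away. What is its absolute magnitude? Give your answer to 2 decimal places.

M ≈ 4.89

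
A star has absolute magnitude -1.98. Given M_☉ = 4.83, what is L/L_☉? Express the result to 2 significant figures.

L/L_☉ ≈ 530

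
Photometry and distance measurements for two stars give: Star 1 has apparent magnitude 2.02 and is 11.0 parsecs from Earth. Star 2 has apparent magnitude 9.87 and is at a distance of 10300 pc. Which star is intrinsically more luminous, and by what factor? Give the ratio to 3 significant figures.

Star 1: M = m − 5 log₁₀ d + 5 = 2.02 − 5·1.0414 + 5 = 1.813
Star 2: M = m − 5 log₁₀ d + 5 = 9.87 − 5·4.0128 + 5 = -5.194
ΔM = M_1 − M_2 = 1.813 − (-5.194) = 7.007; smaller M is more luminous → Star 2.
L ratio = 10^(0.4 |ΔM|) = 10^2.803 = 635.2

Star 2 is more luminous, by a factor of 635.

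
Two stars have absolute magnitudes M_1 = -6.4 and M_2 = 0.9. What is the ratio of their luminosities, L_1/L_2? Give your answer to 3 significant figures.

L_1/L_2 ≈ 832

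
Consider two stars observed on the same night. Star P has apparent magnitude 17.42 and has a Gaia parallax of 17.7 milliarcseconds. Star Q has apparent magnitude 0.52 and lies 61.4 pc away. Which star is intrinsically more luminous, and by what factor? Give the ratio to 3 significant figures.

Star Q is more luminous, by a factor of 6.80×10^6.

Star P: p = 17.7 mas = 0.0177″ → d = 1/p = 56.50 pc
Star P: M = m − 5 log₁₀ d + 5 = 17.42 − 5·1.7520 + 5 = 13.660
Star Q: M = m − 5 log₁₀ d + 5 = 0.52 − 5·1.7882 + 5 = -3.421
ΔM = M_P − M_Q = 13.660 − (-3.421) = 17.081; smaller M is more luminous → Star Q.
L ratio = 10^(0.4 |ΔM|) = 10^6.832 = 6.796×10^6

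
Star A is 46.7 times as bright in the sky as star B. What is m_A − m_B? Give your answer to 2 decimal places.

m_A − m_B ≈ -4.17

Pogson: Δm = −2.5 log₁₀(ratio) = −2.5 log₁₀(46.7) = −2.5 × 1.6693 = -4.173
Star A is brighter, so it has the smaller magnitude: the difference is negative.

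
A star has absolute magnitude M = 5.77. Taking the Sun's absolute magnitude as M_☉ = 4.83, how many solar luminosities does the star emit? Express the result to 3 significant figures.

L/L_☉ ≈ 0.421

M − M_☉ = 5.77 − 4.83 = 0.940
L/L_☉ = 10^(−0.4 (M − M_☉)) = 10^-0.376 = 0.4207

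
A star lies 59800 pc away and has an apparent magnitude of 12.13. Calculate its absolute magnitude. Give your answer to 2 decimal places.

M ≈ -6.75

5 log₁₀(d/10 pc) = 5 log₁₀(59800) − 5 = 18.884
M = m − 5 log₁₀(d/10) = 12.13 − 18.884 = -6.754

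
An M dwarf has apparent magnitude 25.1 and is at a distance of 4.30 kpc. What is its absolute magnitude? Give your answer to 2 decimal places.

d = 4.30 kpc = 4300 pc
5 log₁₀(d/10 pc) = 5 log₁₀(4300) − 5 = 13.167
M = m − 5 log₁₀(d/10) = 25.1 − 13.167 = 11.933

M ≈ 11.93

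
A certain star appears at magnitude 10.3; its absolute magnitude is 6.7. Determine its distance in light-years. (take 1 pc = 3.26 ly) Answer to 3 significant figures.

Distance modulus: m − M = 10.3 − (6.7) = 3.600
m − M = 5 log₁₀ d − 5
log₁₀ d = (m − M)/5 + 1 = 1.7200
d = 10^1.7200 = 52.48 pc
= 171.1 ly

d ≈ 171 ly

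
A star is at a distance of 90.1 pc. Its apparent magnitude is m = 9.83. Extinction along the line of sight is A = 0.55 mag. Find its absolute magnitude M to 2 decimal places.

M ≈ 4.51

5 log₁₀(d/10 pc) = 5 log₁₀(90.10) − 5 = 4.774
M = m − 5 log₁₀(d/10) − A = 9.83 − 4.774 − 0.55 = 4.506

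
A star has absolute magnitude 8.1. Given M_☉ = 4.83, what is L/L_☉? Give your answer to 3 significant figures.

L/L_☉ ≈ 0.0492

M − M_☉ = 8.1 − 4.83 = 3.270
L/L_☉ = 10^(−0.4 (M − M_☉)) = 10^-1.308 = 0.04920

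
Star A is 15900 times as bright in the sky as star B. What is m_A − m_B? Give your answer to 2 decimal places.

m_A − m_B ≈ -10.50

Pogson: Δm = −2.5 log₁₀(ratio) = −2.5 log₁₀(15900) = −2.5 × 4.2014 = -10.503
Star A is brighter, so it has the smaller magnitude: the difference is negative.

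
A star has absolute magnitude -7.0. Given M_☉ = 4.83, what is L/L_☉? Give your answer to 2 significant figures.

M − M_☉ = -7.0 − 4.83 = -11.830
L/L_☉ = 10^(−0.4 (M − M_☉)) = 10^4.732 = 53950

L/L_☉ ≈ 54000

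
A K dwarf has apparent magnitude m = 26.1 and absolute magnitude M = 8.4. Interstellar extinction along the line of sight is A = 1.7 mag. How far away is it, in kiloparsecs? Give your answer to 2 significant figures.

d ≈ 16 kpc

m − M = 5 log₁₀(d/10 pc) + A  ⇒  26.1 − (8.4) − 1.7 = 5 log₁₀(d/10)
16.000 = 5 log₁₀(d/10)
log₁₀ d = (m − M − A)/5 + 1 = 4.2000
d = 10^4.2000 = 15850 pc
= 15.85 kpc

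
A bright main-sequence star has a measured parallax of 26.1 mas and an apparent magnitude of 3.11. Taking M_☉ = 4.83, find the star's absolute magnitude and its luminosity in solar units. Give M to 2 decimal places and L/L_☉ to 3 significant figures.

M ≈ 0.19; L/L_☉ ≈ 71.6

d = 1/p = 1000/26.1 mas = 38.31 pc
M = m − 5 log₁₀ d + 5 = 3.11 − 5·1.5834 + 5 = 0.193
M − M_☉ = 0.193 − 4.83 = -4.637
L/L_☉ = 10^(−0.4 × -4.637) = 71.57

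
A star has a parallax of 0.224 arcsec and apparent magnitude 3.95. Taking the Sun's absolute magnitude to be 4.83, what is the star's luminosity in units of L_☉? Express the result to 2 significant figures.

L/L_☉ ≈ 0.45

d = 1/p = 1/0.224″ = 4.464 pc
M = m − 5 log₁₀ d + 5 = 3.95 − 5·0.6498 + 5 = 5.701
M − M_☉ = 5.701 − 4.83 = 0.871
L/L_☉ = 10^(−0.4 × 0.871) = 0.4482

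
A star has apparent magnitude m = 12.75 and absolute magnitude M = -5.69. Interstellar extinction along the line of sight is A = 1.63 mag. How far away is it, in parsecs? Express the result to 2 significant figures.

m − M = 5 log₁₀(d/10 pc) + A  ⇒  12.75 − (-5.69) − 1.63 = 5 log₁₀(d/10)
16.810 = 5 log₁₀(d/10)
log₁₀ d = (m − M − A)/5 + 1 = 4.3620
d = 10^4.3620 = 23010 pc

d ≈ 23000 pc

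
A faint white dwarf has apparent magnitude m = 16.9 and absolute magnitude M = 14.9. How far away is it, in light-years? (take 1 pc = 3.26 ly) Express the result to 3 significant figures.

d ≈ 81.9 ly

Distance modulus: m − M = 16.9 − (14.9) = 2.000
m − M = 5 log₁₀ d − 5
log₁₀ d = (m − M)/5 + 1 = 1.4000
d = 10^1.4000 = 25.12 pc
= 81.89 ly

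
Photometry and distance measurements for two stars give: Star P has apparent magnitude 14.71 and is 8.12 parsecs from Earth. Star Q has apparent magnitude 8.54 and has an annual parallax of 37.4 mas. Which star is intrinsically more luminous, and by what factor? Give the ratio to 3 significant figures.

Star Q is more luminous, by a factor of 3190.

Star P: M = m − 5 log₁₀ d + 5 = 14.71 − 5·0.9096 + 5 = 15.162
Star Q: p = 37.4 mas = 0.0374″ → d = 1/p = 26.74 pc
Star Q: M = m − 5 log₁₀ d + 5 = 8.54 − 5·1.4271 + 5 = 6.404
ΔM = M_P − M_Q = 15.162 − (6.404) = 8.758; smaller M is more luminous → Star Q.
L ratio = 10^(0.4 |ΔM|) = 10^3.503 = 3185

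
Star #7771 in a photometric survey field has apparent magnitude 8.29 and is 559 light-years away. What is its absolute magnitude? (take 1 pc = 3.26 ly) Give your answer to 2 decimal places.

M ≈ 2.12

d = 559 ly / 3.26 = 171.5 pc
5 log₁₀(d/10 pc) = 5 log₁₀(171.5) − 5 = 6.171
M = m − 5 log₁₀(d/10) = 8.29 − 6.171 = 2.119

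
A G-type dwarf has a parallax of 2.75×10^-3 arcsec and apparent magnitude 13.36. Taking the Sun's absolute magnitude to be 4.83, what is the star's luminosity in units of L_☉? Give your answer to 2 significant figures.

L/L_☉ ≈ 0.51

d = 1/p = 1/2.75×10^-3″ = 363.6 pc
M = m − 5 log₁₀ d + 5 = 13.36 − 5·2.5607 + 5 = 5.557
M − M_☉ = 5.557 − 4.83 = 0.727
L/L_☉ = 10^(−0.4 × 0.727) = 0.5121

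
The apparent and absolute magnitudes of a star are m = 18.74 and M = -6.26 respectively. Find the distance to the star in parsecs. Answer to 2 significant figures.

d ≈ 1.0×10^6 pc

μ = m − M = 25.000
m − M = 5 log₁₀ d − 5
log₁₀ d = (m − M)/5 + 1 = 6.0000
d = 10^6.0000 = 1.000×10^6 pc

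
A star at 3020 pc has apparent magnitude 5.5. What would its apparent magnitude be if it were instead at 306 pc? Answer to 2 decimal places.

m ≈ 0.53

Flux ∝ 1/d², so Δm = 5 log₁₀(d₂/d₁) = 5 log₁₀(306/3020) = -4.971
m₂ = m₁ + Δm = 5.5 + (-4.971) = 0.529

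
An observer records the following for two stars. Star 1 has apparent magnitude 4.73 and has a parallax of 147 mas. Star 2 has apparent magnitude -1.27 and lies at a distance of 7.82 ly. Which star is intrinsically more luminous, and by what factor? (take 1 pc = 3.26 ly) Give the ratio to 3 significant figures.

Star 2 is more luminous, by a factor of 31.2.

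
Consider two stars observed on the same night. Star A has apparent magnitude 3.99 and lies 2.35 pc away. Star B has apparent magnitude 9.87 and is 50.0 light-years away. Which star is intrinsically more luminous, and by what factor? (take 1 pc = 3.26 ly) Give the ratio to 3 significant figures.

Star A is more luminous, by a factor of 5.28.

Star A: M = m − 5 log₁₀ d + 5 = 3.99 − 5·0.3711 + 5 = 7.135
Star B: d = 50.0 ly / 3.26 = 15.34 pc
Star B: M = m − 5 log₁₀ d + 5 = 9.87 − 5·1.1858 + 5 = 8.941
ΔM = M_A − M_B = 7.135 − (8.941) = -1.807; smaller M is more luminous → Star A.
L ratio = 10^(0.4 |ΔM|) = 10^0.723 = 5.280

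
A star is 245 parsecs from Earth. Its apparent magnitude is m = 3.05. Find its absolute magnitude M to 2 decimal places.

M ≈ -3.90

5 log₁₀(d/10 pc) = 5 log₁₀(245.0) − 5 = 6.946
M = m − 5 log₁₀(d/10) = 3.05 − 6.946 = -3.896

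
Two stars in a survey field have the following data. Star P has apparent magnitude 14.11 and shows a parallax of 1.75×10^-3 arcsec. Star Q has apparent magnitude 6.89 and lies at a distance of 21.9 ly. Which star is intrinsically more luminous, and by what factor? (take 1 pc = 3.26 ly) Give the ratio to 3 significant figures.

Star P: d = 1/p = 1/1.75×10^-3″ = 571.4 pc
Star P: M = m − 5 log₁₀ d + 5 = 14.11 − 5·2.7570 + 5 = 5.325
Star Q: d = 21.9 ly / 3.26 = 6.718 pc
Star Q: M = m − 5 log₁₀ d + 5 = 6.89 − 5·0.8272 + 5 = 7.754
ΔM = M_P − M_Q = 5.325 − (7.754) = -2.429; smaller M is more luminous → Star P.
L ratio = 10^(0.4 |ΔM|) = 10^0.971 = 9.364

Star P is more luminous, by a factor of 9.36.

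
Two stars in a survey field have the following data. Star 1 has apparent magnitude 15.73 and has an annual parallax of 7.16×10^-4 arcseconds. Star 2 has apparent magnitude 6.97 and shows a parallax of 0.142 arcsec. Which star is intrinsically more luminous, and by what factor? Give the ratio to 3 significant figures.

Star 1 is more luminous, by a factor of 12.3.

Star 1: d = 1/p = 1/7.16×10^-4″ = 1397 pc
Star 1: M = m − 5 log₁₀ d + 5 = 15.73 − 5·3.1451 + 5 = 5.005
Star 2: d = 1/p = 1/0.142″ = 7.042 pc
Star 2: M = m − 5 log₁₀ d + 5 = 6.97 − 5·0.8477 + 5 = 7.731
ΔM = M_1 − M_2 = 5.005 − (7.731) = -2.727; smaller M is more luminous → Star 1.
L ratio = 10^(0.4 |ΔM|) = 10^1.091 = 12.32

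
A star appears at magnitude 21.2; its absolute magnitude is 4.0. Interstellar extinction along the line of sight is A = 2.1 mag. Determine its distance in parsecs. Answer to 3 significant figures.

d ≈ 10500 pc

m − M = 5 log₁₀(d/10 pc) + A  ⇒  21.2 − (4.0) − 2.1 = 5 log₁₀(d/10)
15.100 = 5 log₁₀(d/10)
log₁₀ d = (m − M − A)/5 + 1 = 4.0200
d = 10^4.0200 = 10470 pc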